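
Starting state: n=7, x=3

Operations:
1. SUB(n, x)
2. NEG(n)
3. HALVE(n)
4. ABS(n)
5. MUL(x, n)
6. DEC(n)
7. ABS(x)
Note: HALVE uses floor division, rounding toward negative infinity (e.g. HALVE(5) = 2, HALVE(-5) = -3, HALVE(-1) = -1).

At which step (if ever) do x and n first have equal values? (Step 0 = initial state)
Never

x and n never become equal during execution.

Comparing values at each step:
Initial: x=3, n=7
After step 1: x=3, n=4
After step 2: x=3, n=-4
After step 3: x=3, n=-2
After step 4: x=3, n=2
After step 5: x=6, n=2
After step 6: x=6, n=1
After step 7: x=6, n=1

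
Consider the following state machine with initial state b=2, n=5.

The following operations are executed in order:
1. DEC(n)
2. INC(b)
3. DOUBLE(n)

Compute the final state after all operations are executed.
{b: 3, n: 8}

Step-by-step execution:
Initial: b=2, n=5
After step 1 (DEC(n)): b=2, n=4
After step 2 (INC(b)): b=3, n=4
After step 3 (DOUBLE(n)): b=3, n=8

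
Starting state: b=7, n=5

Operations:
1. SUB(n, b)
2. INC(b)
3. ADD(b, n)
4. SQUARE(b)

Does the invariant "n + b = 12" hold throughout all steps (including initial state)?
No, violated after step 1

The invariant is violated after step 1.

State at each step:
Initial: b=7, n=5
After step 1: b=7, n=-2
After step 2: b=8, n=-2
After step 3: b=6, n=-2
After step 4: b=36, n=-2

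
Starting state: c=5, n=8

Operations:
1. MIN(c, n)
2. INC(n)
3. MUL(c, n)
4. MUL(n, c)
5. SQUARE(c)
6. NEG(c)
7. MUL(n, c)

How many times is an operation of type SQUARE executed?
1

Counting SQUARE operations:
Step 5: SQUARE(c) ← SQUARE
Total: 1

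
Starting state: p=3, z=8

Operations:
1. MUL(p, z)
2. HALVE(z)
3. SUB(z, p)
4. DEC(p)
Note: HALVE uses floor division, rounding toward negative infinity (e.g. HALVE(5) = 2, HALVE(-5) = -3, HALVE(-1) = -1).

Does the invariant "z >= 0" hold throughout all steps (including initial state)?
No, violated after step 3

The invariant is violated after step 3.

State at each step:
Initial: p=3, z=8
After step 1: p=24, z=8
After step 2: p=24, z=4
After step 3: p=24, z=-20
After step 4: p=23, z=-20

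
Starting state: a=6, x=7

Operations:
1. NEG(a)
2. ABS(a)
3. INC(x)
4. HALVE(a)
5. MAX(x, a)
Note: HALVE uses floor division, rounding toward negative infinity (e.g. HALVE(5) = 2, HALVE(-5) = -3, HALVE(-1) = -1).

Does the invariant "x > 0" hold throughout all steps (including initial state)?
Yes

The invariant holds at every step.

State at each step:
Initial: a=6, x=7
After step 1: a=-6, x=7
After step 2: a=6, x=7
After step 3: a=6, x=8
After step 4: a=3, x=8
After step 5: a=3, x=8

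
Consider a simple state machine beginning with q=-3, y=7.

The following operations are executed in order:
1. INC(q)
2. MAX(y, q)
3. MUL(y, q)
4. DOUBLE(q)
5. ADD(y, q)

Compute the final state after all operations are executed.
{q: -4, y: -18}

Step-by-step execution:
Initial: q=-3, y=7
After step 1 (INC(q)): q=-2, y=7
After step 2 (MAX(y, q)): q=-2, y=7
After step 3 (MUL(y, q)): q=-2, y=-14
After step 4 (DOUBLE(q)): q=-4, y=-14
After step 5 (ADD(y, q)): q=-4, y=-18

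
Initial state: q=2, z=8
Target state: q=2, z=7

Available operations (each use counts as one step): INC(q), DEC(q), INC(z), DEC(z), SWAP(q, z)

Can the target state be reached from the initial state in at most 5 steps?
Yes

Path (1 step): DEC(z)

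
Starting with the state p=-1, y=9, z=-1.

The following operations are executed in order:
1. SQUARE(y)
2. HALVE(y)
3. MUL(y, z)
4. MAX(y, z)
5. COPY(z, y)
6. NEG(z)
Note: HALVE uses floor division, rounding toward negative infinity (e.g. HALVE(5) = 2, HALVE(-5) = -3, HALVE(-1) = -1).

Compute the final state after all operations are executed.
{p: -1, y: -1, z: 1}

Step-by-step execution:
Initial: p=-1, y=9, z=-1
After step 1 (SQUARE(y)): p=-1, y=81, z=-1
After step 2 (HALVE(y)): p=-1, y=40, z=-1
After step 3 (MUL(y, z)): p=-1, y=-40, z=-1
After step 4 (MAX(y, z)): p=-1, y=-1, z=-1
After step 5 (COPY(z, y)): p=-1, y=-1, z=-1
After step 6 (NEG(z)): p=-1, y=-1, z=1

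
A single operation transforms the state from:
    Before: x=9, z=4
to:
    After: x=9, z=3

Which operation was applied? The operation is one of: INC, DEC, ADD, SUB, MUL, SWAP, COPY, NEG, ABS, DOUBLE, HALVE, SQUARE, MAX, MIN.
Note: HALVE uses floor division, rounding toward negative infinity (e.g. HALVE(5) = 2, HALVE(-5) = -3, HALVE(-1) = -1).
DEC(z)

Analyzing the change:
Before: x=9, z=4
After: x=9, z=3
Variable z changed from 4 to 3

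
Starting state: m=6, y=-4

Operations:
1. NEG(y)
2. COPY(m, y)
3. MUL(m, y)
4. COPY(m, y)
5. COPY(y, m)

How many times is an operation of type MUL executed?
1

Counting MUL operations:
Step 3: MUL(m, y) ← MUL
Total: 1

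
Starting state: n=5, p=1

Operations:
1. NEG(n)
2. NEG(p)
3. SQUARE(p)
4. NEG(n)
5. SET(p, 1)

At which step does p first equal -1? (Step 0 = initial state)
Step 2

Tracing p:
Initial: p = 1
After step 1: p = 1
After step 2: p = -1 ← first occurrence
After step 3: p = 1
After step 4: p = 1
After step 5: p = 1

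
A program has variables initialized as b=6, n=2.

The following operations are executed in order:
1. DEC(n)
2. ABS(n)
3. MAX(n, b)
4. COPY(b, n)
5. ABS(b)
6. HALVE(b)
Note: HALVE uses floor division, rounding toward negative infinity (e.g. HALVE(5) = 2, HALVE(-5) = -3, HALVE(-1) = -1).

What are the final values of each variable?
{b: 3, n: 6}

Step-by-step execution:
Initial: b=6, n=2
After step 1 (DEC(n)): b=6, n=1
After step 2 (ABS(n)): b=6, n=1
After step 3 (MAX(n, b)): b=6, n=6
After step 4 (COPY(b, n)): b=6, n=6
After step 5 (ABS(b)): b=6, n=6
After step 6 (HALVE(b)): b=3, n=6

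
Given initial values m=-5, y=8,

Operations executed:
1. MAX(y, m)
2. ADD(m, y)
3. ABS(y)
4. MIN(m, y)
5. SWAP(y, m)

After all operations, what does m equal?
m = 8

Tracing execution:
Step 1: MAX(y, m) → m = -5
Step 2: ADD(m, y) → m = 3
Step 3: ABS(y) → m = 3
Step 4: MIN(m, y) → m = 3
Step 5: SWAP(y, m) → m = 8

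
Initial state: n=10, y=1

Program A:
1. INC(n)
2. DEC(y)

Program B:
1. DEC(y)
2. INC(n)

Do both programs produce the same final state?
Yes

Program A final state: n=11, y=0
Program B final state: n=11, y=0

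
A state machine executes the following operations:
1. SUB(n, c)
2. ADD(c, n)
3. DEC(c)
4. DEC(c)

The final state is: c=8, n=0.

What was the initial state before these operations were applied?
c=10, n=10

Working backwards:
Final state: c=8, n=0
Before step 4 (DEC(c)): c=9, n=0
Before step 3 (DEC(c)): c=10, n=0
Before step 2 (ADD(c, n)): c=10, n=0
Before step 1 (SUB(n, c)): c=10, n=10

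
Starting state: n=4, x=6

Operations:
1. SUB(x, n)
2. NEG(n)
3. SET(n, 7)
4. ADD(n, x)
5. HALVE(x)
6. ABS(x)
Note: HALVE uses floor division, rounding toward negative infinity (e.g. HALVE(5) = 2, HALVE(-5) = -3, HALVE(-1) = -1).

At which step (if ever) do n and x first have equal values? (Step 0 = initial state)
Never

n and x never become equal during execution.

Comparing values at each step:
Initial: n=4, x=6
After step 1: n=4, x=2
After step 2: n=-4, x=2
After step 3: n=7, x=2
After step 4: n=9, x=2
After step 5: n=9, x=1
After step 6: n=9, x=1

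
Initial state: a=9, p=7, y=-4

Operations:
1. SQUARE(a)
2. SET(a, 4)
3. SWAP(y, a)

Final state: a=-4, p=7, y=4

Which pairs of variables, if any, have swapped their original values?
None

Comparing initial and final values:
y: -4 → 4
p: 7 → 7
a: 9 → -4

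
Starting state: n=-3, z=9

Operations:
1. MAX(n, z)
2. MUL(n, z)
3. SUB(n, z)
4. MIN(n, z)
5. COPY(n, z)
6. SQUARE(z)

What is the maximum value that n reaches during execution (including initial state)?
81

Values of n at each step:
Initial: n = -3
After step 1: n = 9
After step 2: n = 81 ← maximum
After step 3: n = 72
After step 4: n = 9
After step 5: n = 9
After step 6: n = 9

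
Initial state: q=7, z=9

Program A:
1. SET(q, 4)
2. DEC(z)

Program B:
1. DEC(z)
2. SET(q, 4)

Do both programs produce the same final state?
Yes

Program A final state: q=4, z=8
Program B final state: q=4, z=8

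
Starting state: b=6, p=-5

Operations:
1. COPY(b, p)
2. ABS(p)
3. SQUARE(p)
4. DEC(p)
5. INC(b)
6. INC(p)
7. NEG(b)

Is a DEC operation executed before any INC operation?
Yes

First DEC: step 4
First INC: step 5
Since 4 < 5, DEC comes first.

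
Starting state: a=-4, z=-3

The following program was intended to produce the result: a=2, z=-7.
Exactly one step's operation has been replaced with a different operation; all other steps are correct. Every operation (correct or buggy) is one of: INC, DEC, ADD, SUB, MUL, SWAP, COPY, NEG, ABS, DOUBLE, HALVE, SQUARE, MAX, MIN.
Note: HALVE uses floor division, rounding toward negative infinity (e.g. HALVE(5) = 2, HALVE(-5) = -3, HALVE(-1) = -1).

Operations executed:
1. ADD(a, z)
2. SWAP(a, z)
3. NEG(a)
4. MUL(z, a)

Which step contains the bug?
Step 4

Trace with buggy code:
Initial: a=-4, z=-3
After step 1: a=-7, z=-3
After step 2: a=-3, z=-7
After step 3: a=3, z=-7
After step 4: a=3, z=-21
Actual final a=3, z=-21 ≠ expected a=2, z=-7.
Step 4 is the only position where a single-operation replacement can produce the expected result.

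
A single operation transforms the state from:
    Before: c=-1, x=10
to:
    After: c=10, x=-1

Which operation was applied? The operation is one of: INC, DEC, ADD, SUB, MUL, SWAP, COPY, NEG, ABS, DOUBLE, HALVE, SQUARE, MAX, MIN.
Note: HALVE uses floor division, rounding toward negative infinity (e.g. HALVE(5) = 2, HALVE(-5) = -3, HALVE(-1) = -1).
SWAP(c, x)

Analyzing the change:
Before: c=-1, x=10
After: c=10, x=-1
Variable c changed from -1 to 10
Variable x changed from 10 to -1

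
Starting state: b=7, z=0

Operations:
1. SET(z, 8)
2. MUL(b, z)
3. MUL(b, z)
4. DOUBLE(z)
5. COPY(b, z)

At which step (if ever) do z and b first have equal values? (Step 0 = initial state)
Step 5

z and b first become equal after step 5.

Comparing values at each step:
Initial: z=0, b=7
After step 1: z=8, b=7
After step 2: z=8, b=56
After step 3: z=8, b=448
After step 4: z=16, b=448
After step 5: z=16, b=16 ← equal!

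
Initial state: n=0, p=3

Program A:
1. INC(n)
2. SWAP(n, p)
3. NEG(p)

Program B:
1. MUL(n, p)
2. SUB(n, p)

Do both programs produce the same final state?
No

Program A final state: n=3, p=-1
Program B final state: n=-3, p=3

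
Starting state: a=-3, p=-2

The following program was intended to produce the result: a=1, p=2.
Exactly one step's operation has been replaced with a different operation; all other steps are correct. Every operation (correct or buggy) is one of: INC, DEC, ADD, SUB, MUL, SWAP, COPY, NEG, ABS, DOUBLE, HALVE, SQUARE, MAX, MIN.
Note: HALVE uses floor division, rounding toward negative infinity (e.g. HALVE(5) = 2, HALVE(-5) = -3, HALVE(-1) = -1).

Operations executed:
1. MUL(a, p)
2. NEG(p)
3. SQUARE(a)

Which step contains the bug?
Step 1

Trace with buggy code:
Initial: a=-3, p=-2
After step 1: a=6, p=-2
After step 2: a=6, p=2
After step 3: a=36, p=2
Actual final a=36, p=2 ≠ expected a=1, p=2.
Step 1 is the only position where a single-operation replacement can produce the expected result.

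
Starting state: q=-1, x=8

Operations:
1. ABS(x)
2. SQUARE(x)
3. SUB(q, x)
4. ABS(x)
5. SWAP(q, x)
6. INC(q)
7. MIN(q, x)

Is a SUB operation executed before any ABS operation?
No

First SUB: step 3
First ABS: step 1
Since 3 > 1, ABS comes first.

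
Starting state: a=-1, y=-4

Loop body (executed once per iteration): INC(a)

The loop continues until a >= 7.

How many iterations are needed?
8

Tracing iterations:
Initial: a=-1, y=-4
After iteration 1: a=0, y=-4
After iteration 2: a=1, y=-4
After iteration 3: a=2, y=-4
After iteration 4: a=3, y=-4
After iteration 5: a=4, y=-4
After iteration 6: a=5, y=-4
After iteration 7: a=6, y=-4
After iteration 8: a=7, y=-4
a >= 7 now holds, so the loop exits after 8 iterations.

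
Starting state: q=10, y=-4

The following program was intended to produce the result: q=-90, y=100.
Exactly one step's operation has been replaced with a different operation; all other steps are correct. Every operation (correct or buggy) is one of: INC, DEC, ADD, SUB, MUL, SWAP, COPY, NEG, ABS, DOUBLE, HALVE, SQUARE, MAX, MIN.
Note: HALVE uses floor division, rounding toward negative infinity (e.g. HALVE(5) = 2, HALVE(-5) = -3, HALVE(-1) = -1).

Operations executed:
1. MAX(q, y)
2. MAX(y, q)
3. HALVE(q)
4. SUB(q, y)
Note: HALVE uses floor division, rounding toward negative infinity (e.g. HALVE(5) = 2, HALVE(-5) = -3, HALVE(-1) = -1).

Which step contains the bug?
Step 3

Trace with buggy code:
Initial: q=10, y=-4
After step 1: q=10, y=-4
After step 2: q=10, y=10
After step 3: q=5, y=10
After step 4: q=-5, y=10
Actual final q=-5, y=10 ≠ expected q=-90, y=100.
Step 3 is the only position where a single-operation replacement can produce the expected result.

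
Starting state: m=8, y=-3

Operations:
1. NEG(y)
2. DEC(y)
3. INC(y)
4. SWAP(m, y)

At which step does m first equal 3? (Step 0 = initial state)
Step 4

Tracing m:
Initial: m = 8
After step 1: m = 8
After step 2: m = 8
After step 3: m = 8
After step 4: m = 3 ← first occurrence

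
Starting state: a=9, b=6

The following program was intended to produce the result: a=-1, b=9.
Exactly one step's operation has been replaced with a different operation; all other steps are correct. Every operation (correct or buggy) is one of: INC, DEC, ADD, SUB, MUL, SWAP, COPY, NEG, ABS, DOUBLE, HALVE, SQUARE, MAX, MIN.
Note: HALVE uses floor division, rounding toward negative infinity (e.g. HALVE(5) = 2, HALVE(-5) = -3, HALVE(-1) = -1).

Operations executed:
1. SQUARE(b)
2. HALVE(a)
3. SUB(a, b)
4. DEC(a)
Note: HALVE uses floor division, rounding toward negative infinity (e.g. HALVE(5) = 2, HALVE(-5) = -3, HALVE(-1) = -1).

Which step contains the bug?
Step 2

Trace with buggy code:
Initial: a=9, b=6
After step 1: a=9, b=36
After step 2: a=4, b=36
After step 3: a=-32, b=36
After step 4: a=-33, b=36
Actual final a=-33, b=36 ≠ expected a=-1, b=9.
Step 2 is the only position where a single-operation replacement can produce the expected result.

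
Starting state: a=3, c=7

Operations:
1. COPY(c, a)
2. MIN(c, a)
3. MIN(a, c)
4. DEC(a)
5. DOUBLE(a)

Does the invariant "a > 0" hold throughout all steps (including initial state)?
Yes

The invariant holds at every step.

State at each step:
Initial: a=3, c=7
After step 1: a=3, c=3
After step 2: a=3, c=3
After step 3: a=3, c=3
After step 4: a=2, c=3
After step 5: a=4, c=3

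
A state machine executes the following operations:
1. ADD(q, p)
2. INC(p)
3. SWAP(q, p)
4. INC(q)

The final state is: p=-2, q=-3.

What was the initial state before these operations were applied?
p=-5, q=3

Working backwards:
Final state: p=-2, q=-3
Before step 4 (INC(q)): p=-2, q=-4
Before step 3 (SWAP(q, p)): p=-4, q=-2
Before step 2 (INC(p)): p=-5, q=-2
Before step 1 (ADD(q, p)): p=-5, q=3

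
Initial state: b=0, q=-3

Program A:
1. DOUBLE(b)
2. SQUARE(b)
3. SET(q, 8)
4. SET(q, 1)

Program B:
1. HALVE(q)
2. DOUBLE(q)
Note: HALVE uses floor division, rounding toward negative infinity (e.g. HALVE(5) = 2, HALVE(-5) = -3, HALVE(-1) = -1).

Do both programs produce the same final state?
No

Program A final state: b=0, q=1
Program B final state: b=0, q=-4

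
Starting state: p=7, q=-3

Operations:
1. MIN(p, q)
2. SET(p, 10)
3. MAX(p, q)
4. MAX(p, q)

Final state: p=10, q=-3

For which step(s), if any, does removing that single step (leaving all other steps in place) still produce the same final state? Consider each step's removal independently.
Step(s) 1, 3, 4

Testing removal of each single step:
Without step 1: final = p=10, q=-3 (same)
Without step 2: final = p=-3, q=-3 (different)
Without step 3: final = p=10, q=-3 (same)
Without step 4: final = p=10, q=-3 (same)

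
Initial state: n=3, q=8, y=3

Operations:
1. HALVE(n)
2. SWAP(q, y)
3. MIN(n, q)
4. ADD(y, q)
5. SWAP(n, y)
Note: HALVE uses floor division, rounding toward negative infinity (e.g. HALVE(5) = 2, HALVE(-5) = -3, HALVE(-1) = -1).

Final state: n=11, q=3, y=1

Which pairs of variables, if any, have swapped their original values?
None

Comparing initial and final values:
y: 3 → 1
n: 3 → 11
q: 8 → 3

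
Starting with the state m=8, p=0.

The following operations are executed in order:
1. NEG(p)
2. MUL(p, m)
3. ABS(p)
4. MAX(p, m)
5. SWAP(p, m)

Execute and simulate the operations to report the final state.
{m: 8, p: 8}

Step-by-step execution:
Initial: m=8, p=0
After step 1 (NEG(p)): m=8, p=0
After step 2 (MUL(p, m)): m=8, p=0
After step 3 (ABS(p)): m=8, p=0
After step 4 (MAX(p, m)): m=8, p=8
After step 5 (SWAP(p, m)): m=8, p=8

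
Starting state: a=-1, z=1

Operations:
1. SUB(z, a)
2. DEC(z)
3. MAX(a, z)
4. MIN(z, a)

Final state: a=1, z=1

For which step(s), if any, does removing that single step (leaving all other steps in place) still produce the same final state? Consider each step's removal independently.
Step(s) 4

Testing removal of each single step:
Without step 1: final = a=0, z=0 (different)
Without step 2: final = a=2, z=2 (different)
Without step 3: final = a=-1, z=-1 (different)
Without step 4: final = a=1, z=1 (same)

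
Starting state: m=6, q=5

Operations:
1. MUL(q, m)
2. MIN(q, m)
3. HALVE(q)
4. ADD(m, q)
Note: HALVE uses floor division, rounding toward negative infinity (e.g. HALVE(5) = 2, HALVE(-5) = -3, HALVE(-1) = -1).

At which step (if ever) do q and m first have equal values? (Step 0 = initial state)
Step 2

q and m first become equal after step 2.

Comparing values at each step:
Initial: q=5, m=6
After step 1: q=30, m=6
After step 2: q=6, m=6 ← equal!
After step 3: q=3, m=6
After step 4: q=3, m=9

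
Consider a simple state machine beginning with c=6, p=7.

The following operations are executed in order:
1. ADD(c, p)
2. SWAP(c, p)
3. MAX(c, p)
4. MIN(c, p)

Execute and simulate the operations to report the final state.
{c: 13, p: 13}

Step-by-step execution:
Initial: c=6, p=7
After step 1 (ADD(c, p)): c=13, p=7
After step 2 (SWAP(c, p)): c=7, p=13
After step 3 (MAX(c, p)): c=13, p=13
After step 4 (MIN(c, p)): c=13, p=13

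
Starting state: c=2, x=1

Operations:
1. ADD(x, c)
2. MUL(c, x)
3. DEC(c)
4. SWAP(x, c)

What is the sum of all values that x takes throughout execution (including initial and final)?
15

Values of x at each step:
Initial: x = 1
After step 1: x = 3
After step 2: x = 3
After step 3: x = 3
After step 4: x = 5
Sum = 1 + 3 + 3 + 3 + 5 = 15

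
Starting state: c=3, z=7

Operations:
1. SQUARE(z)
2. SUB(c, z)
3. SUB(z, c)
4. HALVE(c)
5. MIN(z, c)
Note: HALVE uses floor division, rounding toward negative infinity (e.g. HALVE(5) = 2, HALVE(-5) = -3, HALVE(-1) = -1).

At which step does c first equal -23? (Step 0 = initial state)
Step 4

Tracing c:
Initial: c = 3
After step 1: c = 3
After step 2: c = -46
After step 3: c = -46
After step 4: c = -23 ← first occurrence
After step 5: c = -23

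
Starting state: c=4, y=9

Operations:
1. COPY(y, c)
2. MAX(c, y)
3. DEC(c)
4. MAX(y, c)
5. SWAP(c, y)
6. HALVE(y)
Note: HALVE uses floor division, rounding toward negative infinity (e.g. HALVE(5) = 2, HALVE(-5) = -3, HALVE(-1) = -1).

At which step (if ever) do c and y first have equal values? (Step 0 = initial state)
Step 1

c and y first become equal after step 1.

Comparing values at each step:
Initial: c=4, y=9
After step 1: c=4, y=4 ← equal!
After step 2: c=4, y=4 ← equal!
After step 3: c=3, y=4
After step 4: c=3, y=4
After step 5: c=4, y=3
After step 6: c=4, y=1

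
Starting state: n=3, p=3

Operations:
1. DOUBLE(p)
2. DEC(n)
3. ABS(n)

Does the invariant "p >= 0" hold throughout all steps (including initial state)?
Yes

The invariant holds at every step.

State at each step:
Initial: n=3, p=3
After step 1: n=3, p=6
After step 2: n=2, p=6
After step 3: n=2, p=6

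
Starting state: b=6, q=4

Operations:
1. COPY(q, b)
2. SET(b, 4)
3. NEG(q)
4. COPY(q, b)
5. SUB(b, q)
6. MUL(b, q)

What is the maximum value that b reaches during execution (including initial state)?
6

Values of b at each step:
Initial: b = 6 ← maximum
After step 1: b = 6
After step 2: b = 4
After step 3: b = 4
After step 4: b = 4
After step 5: b = 0
After step 6: b = 0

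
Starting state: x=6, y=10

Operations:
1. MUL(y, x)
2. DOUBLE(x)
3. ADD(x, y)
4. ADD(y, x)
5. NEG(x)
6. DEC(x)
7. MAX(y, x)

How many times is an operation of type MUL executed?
1

Counting MUL operations:
Step 1: MUL(y, x) ← MUL
Total: 1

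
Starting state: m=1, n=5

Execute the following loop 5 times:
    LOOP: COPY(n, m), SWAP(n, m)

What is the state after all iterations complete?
m=1, n=1

Iteration trace:
Start: m=1, n=5
After iteration 1: m=1, n=1
After iteration 2: m=1, n=1
After iteration 3: m=1, n=1
After iteration 4: m=1, n=1
After iteration 5: m=1, n=1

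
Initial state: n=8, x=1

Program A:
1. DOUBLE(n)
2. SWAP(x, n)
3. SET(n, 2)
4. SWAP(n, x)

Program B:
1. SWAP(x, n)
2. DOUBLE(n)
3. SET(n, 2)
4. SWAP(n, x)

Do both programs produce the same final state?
No

Program A final state: n=16, x=2
Program B final state: n=8, x=2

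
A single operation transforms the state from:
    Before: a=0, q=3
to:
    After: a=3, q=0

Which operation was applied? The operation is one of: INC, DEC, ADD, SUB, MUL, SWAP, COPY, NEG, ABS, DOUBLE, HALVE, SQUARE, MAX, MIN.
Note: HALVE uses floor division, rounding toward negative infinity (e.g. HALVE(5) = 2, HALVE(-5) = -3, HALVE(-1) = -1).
SWAP(a, q)

Analyzing the change:
Before: a=0, q=3
After: a=3, q=0
Variable a changed from 0 to 3
Variable q changed from 3 to 0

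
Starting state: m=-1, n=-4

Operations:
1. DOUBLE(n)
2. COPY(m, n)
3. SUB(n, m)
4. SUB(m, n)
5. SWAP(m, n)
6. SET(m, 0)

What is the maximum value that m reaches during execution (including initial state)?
0

Values of m at each step:
Initial: m = -1
After step 1: m = -1
After step 2: m = -8
After step 3: m = -8
After step 4: m = -8
After step 5: m = 0 ← maximum
After step 6: m = 0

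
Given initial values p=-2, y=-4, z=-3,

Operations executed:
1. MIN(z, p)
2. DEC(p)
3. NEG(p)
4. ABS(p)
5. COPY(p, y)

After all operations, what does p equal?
p = -4

Tracing execution:
Step 1: MIN(z, p) → p = -2
Step 2: DEC(p) → p = -3
Step 3: NEG(p) → p = 3
Step 4: ABS(p) → p = 3
Step 5: COPY(p, y) → p = -4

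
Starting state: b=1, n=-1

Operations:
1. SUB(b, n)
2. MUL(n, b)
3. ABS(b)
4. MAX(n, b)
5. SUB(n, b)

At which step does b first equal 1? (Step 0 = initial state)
Step 0

Tracing b:
Initial: b = 1 ← first occurrence
After step 1: b = 2
After step 2: b = 2
After step 3: b = 2
After step 4: b = 2
After step 5: b = 2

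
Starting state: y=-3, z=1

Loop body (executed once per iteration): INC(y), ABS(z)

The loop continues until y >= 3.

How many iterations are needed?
6

Tracing iterations:
Initial: y=-3, z=1
After iteration 1: y=-2, z=1
After iteration 2: y=-1, z=1
After iteration 3: y=0, z=1
After iteration 4: y=1, z=1
After iteration 5: y=2, z=1
After iteration 6: y=3, z=1
y >= 3 now holds, so the loop exits after 6 iterations.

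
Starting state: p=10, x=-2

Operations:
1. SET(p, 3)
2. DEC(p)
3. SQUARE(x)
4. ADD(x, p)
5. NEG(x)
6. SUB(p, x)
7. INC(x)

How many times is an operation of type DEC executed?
1

Counting DEC operations:
Step 2: DEC(p) ← DEC
Total: 1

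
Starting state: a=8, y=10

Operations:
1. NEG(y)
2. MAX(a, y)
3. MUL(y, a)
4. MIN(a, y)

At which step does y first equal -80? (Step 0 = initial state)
Step 3

Tracing y:
Initial: y = 10
After step 1: y = -10
After step 2: y = -10
After step 3: y = -80 ← first occurrence
After step 4: y = -80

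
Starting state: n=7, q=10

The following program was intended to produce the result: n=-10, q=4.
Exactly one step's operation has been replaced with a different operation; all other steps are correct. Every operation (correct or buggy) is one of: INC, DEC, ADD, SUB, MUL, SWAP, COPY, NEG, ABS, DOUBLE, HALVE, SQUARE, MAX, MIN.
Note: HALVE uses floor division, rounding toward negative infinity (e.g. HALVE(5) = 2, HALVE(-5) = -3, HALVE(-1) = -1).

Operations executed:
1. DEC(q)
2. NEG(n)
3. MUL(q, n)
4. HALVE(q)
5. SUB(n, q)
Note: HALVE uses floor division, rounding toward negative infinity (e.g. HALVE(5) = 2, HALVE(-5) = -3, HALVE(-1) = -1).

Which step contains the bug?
Step 3

Trace with buggy code:
Initial: n=7, q=10
After step 1: n=7, q=9
After step 2: n=-7, q=9
After step 3: n=-7, q=-63
After step 4: n=-7, q=-32
After step 5: n=25, q=-32
Actual final n=25, q=-32 ≠ expected n=-10, q=4.
Step 3 is the only position where a single-operation replacement can produce the expected result.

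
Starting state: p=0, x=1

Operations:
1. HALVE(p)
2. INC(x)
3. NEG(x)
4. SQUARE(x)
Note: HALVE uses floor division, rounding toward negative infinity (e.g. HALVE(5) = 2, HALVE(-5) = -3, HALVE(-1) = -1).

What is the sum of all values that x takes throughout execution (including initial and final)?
6

Values of x at each step:
Initial: x = 1
After step 1: x = 1
After step 2: x = 2
After step 3: x = -2
After step 4: x = 4
Sum = 1 + 1 + 2 + -2 + 4 = 6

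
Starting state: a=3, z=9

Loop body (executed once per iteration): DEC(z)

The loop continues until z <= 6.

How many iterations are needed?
3

Tracing iterations:
Initial: a=3, z=9
After iteration 1: a=3, z=8
After iteration 2: a=3, z=7
After iteration 3: a=3, z=6
z <= 6 now holds, so the loop exits after 3 iterations.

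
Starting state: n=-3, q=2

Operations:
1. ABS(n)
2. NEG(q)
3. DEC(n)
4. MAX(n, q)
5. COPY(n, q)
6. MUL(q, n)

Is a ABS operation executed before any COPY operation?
Yes

First ABS: step 1
First COPY: step 5
Since 1 < 5, ABS comes first.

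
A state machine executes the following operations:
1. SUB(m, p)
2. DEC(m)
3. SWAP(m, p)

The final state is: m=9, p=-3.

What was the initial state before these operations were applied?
m=7, p=9

Working backwards:
Final state: m=9, p=-3
Before step 3 (SWAP(m, p)): m=-3, p=9
Before step 2 (DEC(m)): m=-2, p=9
Before step 1 (SUB(m, p)): m=7, p=9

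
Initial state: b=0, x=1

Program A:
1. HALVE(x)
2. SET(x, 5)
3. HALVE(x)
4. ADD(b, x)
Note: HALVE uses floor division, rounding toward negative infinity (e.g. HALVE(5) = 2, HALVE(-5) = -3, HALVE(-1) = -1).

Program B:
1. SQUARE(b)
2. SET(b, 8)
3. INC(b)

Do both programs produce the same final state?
No

Program A final state: b=2, x=2
Program B final state: b=9, x=1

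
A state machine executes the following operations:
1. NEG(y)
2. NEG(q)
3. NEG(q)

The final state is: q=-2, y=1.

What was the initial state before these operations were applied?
q=-2, y=-1

Working backwards:
Final state: q=-2, y=1
Before step 3 (NEG(q)): q=2, y=1
Before step 2 (NEG(q)): q=-2, y=1
Before step 1 (NEG(y)): q=-2, y=-1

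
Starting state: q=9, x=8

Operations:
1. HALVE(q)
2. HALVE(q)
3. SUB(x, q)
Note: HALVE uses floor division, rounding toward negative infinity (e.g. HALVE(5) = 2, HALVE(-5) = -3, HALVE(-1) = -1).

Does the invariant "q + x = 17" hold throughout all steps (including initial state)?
No, violated after step 1

The invariant is violated after step 1.

State at each step:
Initial: q=9, x=8
After step 1: q=4, x=8
After step 2: q=2, x=8
After step 3: q=2, x=6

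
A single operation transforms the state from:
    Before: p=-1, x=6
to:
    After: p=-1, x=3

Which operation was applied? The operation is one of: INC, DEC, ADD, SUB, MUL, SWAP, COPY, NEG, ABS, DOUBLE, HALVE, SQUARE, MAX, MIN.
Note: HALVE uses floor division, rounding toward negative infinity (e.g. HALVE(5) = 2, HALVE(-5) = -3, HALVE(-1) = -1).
HALVE(x)

Analyzing the change:
Before: p=-1, x=6
After: p=-1, x=3
Variable x changed from 6 to 3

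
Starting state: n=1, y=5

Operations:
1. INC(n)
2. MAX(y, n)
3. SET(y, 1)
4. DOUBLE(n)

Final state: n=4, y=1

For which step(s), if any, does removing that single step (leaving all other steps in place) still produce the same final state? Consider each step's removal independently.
Step(s) 2

Testing removal of each single step:
Without step 1: final = n=2, y=1 (different)
Without step 2: final = n=4, y=1 (same)
Without step 3: final = n=4, y=5 (different)
Without step 4: final = n=2, y=1 (different)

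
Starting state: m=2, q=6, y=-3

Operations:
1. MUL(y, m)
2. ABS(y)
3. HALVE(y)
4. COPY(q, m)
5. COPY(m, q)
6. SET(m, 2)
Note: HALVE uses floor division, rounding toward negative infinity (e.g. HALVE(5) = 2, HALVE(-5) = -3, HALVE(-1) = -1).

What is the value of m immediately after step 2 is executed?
m = 2

Tracing m through execution:
Initial: m = 2
After step 1 (MUL(y, m)): m = 2
After step 2 (ABS(y)): m = 2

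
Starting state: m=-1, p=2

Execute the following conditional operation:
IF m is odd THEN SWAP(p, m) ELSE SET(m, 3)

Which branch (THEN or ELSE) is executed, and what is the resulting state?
Branch: THEN, Final state: m=2, p=-1

Evaluating condition: m is odd
Condition is True, so THEN branch executes
After SWAP(p, m): m=2, p=-1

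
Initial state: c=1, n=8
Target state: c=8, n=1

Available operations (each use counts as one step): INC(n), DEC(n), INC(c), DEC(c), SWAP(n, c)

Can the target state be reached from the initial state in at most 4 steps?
Yes

Path (1 step): SWAP(n, c)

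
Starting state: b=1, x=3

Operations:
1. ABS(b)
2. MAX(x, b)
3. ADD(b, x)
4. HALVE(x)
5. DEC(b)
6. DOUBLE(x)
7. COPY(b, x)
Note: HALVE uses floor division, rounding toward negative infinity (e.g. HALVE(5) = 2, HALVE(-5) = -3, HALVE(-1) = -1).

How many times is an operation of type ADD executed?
1

Counting ADD operations:
Step 3: ADD(b, x) ← ADD
Total: 1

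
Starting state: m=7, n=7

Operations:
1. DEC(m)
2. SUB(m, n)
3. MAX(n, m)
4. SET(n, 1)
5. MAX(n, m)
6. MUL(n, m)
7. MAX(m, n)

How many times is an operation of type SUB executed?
1

Counting SUB operations:
Step 2: SUB(m, n) ← SUB
Total: 1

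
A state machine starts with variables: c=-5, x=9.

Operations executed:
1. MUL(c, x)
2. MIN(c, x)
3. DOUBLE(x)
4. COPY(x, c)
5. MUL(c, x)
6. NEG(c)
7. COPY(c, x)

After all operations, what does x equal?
x = -45

Tracing execution:
Step 1: MUL(c, x) → x = 9
Step 2: MIN(c, x) → x = 9
Step 3: DOUBLE(x) → x = 18
Step 4: COPY(x, c) → x = -45
Step 5: MUL(c, x) → x = -45
Step 6: NEG(c) → x = -45
Step 7: COPY(c, x) → x = -45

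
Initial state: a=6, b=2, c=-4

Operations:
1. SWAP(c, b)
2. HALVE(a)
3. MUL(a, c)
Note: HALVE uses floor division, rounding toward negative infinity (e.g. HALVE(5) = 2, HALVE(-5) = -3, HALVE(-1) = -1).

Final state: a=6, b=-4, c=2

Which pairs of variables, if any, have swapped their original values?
(b, c)

Comparing initial and final values:
a: 6 → 6
b: 2 → -4
c: -4 → 2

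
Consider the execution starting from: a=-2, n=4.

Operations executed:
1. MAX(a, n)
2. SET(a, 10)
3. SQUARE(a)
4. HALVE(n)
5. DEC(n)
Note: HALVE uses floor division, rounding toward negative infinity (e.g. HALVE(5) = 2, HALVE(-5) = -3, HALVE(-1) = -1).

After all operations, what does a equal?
a = 100

Tracing execution:
Step 1: MAX(a, n) → a = 4
Step 2: SET(a, 10) → a = 10
Step 3: SQUARE(a) → a = 100
Step 4: HALVE(n) → a = 100
Step 5: DEC(n) → a = 100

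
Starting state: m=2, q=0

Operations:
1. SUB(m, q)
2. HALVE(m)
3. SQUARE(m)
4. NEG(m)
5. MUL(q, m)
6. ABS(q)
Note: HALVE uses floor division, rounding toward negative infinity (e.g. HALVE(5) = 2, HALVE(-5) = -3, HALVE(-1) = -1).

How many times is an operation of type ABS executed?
1

Counting ABS operations:
Step 6: ABS(q) ← ABS
Total: 1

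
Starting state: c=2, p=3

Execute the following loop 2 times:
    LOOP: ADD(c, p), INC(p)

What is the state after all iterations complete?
c=9, p=5

Iteration trace:
Start: c=2, p=3
After iteration 1: c=5, p=4
After iteration 2: c=9, p=5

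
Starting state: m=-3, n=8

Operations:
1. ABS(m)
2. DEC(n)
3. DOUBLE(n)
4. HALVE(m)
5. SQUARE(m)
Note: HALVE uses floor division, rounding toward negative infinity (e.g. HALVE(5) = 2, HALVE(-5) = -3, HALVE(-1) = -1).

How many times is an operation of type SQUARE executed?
1

Counting SQUARE operations:
Step 5: SQUARE(m) ← SQUARE
Total: 1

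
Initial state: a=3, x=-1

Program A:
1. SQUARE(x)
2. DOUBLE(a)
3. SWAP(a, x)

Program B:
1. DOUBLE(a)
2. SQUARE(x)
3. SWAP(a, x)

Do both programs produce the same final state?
Yes

Program A final state: a=1, x=6
Program B final state: a=1, x=6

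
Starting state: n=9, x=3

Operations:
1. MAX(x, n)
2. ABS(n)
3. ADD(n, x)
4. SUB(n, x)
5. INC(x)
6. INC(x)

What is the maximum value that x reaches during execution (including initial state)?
11

Values of x at each step:
Initial: x = 3
After step 1: x = 9
After step 2: x = 9
After step 3: x = 9
After step 4: x = 9
After step 5: x = 10
After step 6: x = 11 ← maximum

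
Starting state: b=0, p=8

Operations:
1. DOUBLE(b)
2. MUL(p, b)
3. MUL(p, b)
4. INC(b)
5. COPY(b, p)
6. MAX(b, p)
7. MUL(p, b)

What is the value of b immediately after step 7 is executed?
b = 0

Tracing b through execution:
Initial: b = 0
After step 1 (DOUBLE(b)): b = 0
After step 2 (MUL(p, b)): b = 0
After step 3 (MUL(p, b)): b = 0
After step 4 (INC(b)): b = 1
After step 5 (COPY(b, p)): b = 0
After step 6 (MAX(b, p)): b = 0
After step 7 (MUL(p, b)): b = 0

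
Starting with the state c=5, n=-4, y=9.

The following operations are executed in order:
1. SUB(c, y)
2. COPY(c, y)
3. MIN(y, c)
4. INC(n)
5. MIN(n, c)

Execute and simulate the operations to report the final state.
{c: 9, n: -3, y: 9}

Step-by-step execution:
Initial: c=5, n=-4, y=9
After step 1 (SUB(c, y)): c=-4, n=-4, y=9
After step 2 (COPY(c, y)): c=9, n=-4, y=9
After step 3 (MIN(y, c)): c=9, n=-4, y=9
After step 4 (INC(n)): c=9, n=-3, y=9
After step 5 (MIN(n, c)): c=9, n=-3, y=9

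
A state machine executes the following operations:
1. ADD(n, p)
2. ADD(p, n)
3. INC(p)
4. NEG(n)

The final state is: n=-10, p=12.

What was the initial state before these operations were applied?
n=9, p=1

Working backwards:
Final state: n=-10, p=12
Before step 4 (NEG(n)): n=10, p=12
Before step 3 (INC(p)): n=10, p=11
Before step 2 (ADD(p, n)): n=10, p=1
Before step 1 (ADD(n, p)): n=9, p=1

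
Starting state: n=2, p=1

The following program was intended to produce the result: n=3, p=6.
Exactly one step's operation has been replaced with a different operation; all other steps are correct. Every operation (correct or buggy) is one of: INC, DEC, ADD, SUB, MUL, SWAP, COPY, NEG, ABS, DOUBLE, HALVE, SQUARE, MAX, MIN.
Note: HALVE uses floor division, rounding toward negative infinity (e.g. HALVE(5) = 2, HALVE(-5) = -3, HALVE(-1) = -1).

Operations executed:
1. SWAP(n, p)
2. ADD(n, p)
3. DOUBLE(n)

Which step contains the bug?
Step 3

Trace with buggy code:
Initial: n=2, p=1
After step 1: n=1, p=2
After step 2: n=3, p=2
After step 3: n=6, p=2
Actual final n=6, p=2 ≠ expected n=3, p=6.
Step 3 is the only position where a single-operation replacement can produce the expected result.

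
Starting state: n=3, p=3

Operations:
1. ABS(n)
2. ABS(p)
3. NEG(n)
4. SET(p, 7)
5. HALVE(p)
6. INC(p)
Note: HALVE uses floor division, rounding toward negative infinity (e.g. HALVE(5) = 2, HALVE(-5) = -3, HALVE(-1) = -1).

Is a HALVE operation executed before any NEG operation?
No

First HALVE: step 5
First NEG: step 3
Since 5 > 3, NEG comes first.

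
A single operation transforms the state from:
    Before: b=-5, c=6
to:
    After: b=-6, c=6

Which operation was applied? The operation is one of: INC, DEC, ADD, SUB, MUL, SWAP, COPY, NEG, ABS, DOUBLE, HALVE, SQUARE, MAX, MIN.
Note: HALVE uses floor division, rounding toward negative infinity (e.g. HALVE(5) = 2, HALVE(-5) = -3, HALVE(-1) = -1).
DEC(b)

Analyzing the change:
Before: b=-5, c=6
After: b=-6, c=6
Variable b changed from -5 to -6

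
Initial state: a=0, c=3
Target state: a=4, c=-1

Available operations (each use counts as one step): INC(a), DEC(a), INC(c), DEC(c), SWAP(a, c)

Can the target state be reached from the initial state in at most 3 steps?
Yes

Path (3 steps): DEC(a) → INC(c) → SWAP(a, c)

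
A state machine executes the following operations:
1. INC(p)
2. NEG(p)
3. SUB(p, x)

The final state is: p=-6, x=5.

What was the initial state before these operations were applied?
p=0, x=5

Working backwards:
Final state: p=-6, x=5
Before step 3 (SUB(p, x)): p=-1, x=5
Before step 2 (NEG(p)): p=1, x=5
Before step 1 (INC(p)): p=0, x=5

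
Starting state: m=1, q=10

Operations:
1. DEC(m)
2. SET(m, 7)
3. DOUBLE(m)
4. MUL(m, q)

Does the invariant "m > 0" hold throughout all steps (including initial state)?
No, violated after step 1

The invariant is violated after step 1.

State at each step:
Initial: m=1, q=10
After step 1: m=0, q=10
After step 2: m=7, q=10
After step 3: m=14, q=10
After step 4: m=140, q=10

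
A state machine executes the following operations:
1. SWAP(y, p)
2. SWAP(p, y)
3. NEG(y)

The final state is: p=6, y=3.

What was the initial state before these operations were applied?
p=6, y=-3

Working backwards:
Final state: p=6, y=3
Before step 3 (NEG(y)): p=6, y=-3
Before step 2 (SWAP(p, y)): p=-3, y=6
Before step 1 (SWAP(y, p)): p=6, y=-3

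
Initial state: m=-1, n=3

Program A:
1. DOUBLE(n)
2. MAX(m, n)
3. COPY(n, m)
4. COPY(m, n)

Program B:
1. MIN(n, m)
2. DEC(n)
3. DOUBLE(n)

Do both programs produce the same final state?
No

Program A final state: m=6, n=6
Program B final state: m=-1, n=-4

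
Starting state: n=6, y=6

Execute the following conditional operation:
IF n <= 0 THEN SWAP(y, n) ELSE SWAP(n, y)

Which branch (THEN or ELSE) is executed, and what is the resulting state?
Branch: ELSE, Final state: n=6, y=6

Evaluating condition: n <= 0
n = 6
Condition is False, so ELSE branch executes
After SWAP(n, y): n=6, y=6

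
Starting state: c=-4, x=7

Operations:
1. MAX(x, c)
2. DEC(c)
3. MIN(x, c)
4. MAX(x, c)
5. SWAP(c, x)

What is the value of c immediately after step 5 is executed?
c = -5

Tracing c through execution:
Initial: c = -4
After step 1 (MAX(x, c)): c = -4
After step 2 (DEC(c)): c = -5
After step 3 (MIN(x, c)): c = -5
After step 4 (MAX(x, c)): c = -5
After step 5 (SWAP(c, x)): c = -5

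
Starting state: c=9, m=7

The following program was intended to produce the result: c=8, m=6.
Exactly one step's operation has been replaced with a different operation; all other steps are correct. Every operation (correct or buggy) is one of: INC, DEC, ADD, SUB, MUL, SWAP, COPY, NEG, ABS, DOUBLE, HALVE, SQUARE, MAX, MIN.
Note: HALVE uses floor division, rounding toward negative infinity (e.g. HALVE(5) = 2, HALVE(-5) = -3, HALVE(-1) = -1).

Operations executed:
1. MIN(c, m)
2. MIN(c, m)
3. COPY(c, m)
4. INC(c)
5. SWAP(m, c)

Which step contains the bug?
Step 5

Trace with buggy code:
Initial: c=9, m=7
After step 1: c=7, m=7
After step 2: c=7, m=7
After step 3: c=7, m=7
After step 4: c=8, m=7
After step 5: c=7, m=8
Actual final c=7, m=8 ≠ expected c=8, m=6.
Step 5 is the only position where a single-operation replacement can produce the expected result.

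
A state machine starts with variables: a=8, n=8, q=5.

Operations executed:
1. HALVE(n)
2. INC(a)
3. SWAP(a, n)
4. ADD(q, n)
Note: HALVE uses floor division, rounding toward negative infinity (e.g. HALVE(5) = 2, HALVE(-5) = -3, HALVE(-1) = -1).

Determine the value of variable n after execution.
n = 9

Tracing execution:
Step 1: HALVE(n) → n = 4
Step 2: INC(a) → n = 4
Step 3: SWAP(a, n) → n = 9
Step 4: ADD(q, n) → n = 9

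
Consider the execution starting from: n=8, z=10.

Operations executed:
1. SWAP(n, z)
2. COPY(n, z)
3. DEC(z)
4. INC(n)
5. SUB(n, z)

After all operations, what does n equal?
n = 2

Tracing execution:
Step 1: SWAP(n, z) → n = 10
Step 2: COPY(n, z) → n = 8
Step 3: DEC(z) → n = 8
Step 4: INC(n) → n = 9
Step 5: SUB(n, z) → n = 2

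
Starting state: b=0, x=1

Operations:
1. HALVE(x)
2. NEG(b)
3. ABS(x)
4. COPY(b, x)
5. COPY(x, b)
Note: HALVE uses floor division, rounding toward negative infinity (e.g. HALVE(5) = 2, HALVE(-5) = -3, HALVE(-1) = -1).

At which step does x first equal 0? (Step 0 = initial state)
Step 1

Tracing x:
Initial: x = 1
After step 1: x = 0 ← first occurrence
After step 2: x = 0
After step 3: x = 0
After step 4: x = 0
After step 5: x = 0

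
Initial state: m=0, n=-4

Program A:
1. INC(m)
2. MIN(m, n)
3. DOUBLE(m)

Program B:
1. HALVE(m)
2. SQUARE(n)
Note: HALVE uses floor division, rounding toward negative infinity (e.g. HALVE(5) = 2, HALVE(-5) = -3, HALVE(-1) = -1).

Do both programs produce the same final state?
No

Program A final state: m=-8, n=-4
Program B final state: m=0, n=16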